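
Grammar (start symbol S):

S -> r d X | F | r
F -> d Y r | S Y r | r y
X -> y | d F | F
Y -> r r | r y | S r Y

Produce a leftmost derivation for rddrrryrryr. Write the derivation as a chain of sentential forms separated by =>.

S => rdX => rdF => rdSYr => rdFYr => rddYrYr => rddSrYrYr => rddrrYrYr => rddrrryrYr => rddrrryrryr

S => rdX   [S -> r d X]
rdX => rdF   [X -> F]
rdF => rdSYr   [F -> S Y r]
rdSYr => rdFYr   [S -> F]
rdFYr => rddYrYr   [F -> d Y r]
rddYrYr => rddSrYrYr   [Y -> S r Y]
rddSrYrYr => rddrrYrYr   [S -> r]
rddrrYrYr => rddrrryrYr   [Y -> r y]
rddrrryrYr => rddrrryrryr   [Y -> r y]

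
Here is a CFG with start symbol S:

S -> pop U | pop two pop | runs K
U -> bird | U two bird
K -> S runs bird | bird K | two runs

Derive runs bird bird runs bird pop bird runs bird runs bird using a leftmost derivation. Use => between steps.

S => runs K => runs bird K => runs bird bird K => runs bird bird S runs bird => runs bird bird runs K runs bird => runs bird bird runs bird K runs bird => runs bird bird runs bird S runs bird runs bird => runs bird bird runs bird pop U runs bird runs bird => runs bird bird runs bird pop bird runs bird runs bird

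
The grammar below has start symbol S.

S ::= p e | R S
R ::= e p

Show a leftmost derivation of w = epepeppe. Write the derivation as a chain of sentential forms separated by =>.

S => RS => epS => epRS => epepS => epepRS => epepepS => epepeppe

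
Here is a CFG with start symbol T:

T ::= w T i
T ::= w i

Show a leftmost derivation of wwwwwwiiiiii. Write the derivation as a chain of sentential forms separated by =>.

T => wTi => wwTii => wwwTiii => wwwwTiiii => wwwwwTiiiii => wwwwwwiiiiii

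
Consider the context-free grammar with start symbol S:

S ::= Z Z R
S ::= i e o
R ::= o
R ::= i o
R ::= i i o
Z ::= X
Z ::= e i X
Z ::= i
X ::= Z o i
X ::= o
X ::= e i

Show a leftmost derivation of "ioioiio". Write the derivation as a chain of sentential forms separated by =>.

S => ZZR   [S ::= Z Z R]
ZZR => XZR   [Z ::= X]
XZR => ZoiZR   [X ::= Z o i]
ZoiZR => ioiZR   [Z ::= i]
ioiZR => ioiXR   [Z ::= X]
ioiXR => ioioR   [X ::= o]
ioioR => ioioiio   [R ::= i i o]

S => ZZR => XZR => ZoiZR => ioiZR => ioiXR => ioioR => ioioiio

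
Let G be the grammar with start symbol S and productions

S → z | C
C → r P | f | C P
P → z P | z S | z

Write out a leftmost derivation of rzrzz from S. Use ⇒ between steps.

S ⇒ C   [S → C]
C ⇒ rP   [C → r P]
rP ⇒ rzS   [P → z S]
rzS ⇒ rzC   [S → C]
rzC ⇒ rzrP   [C → r P]
rzrP ⇒ rzrzS   [P → z S]
rzrzS ⇒ rzrzz   [S → z]

S ⇒ C ⇒ rP ⇒ rzS ⇒ rzC ⇒ rzrP ⇒ rzrzS ⇒ rzrzz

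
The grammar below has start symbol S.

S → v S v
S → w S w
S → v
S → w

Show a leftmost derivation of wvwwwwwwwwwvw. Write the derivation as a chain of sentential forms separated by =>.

S => wSw => wvSvw => wvwSwvw => wvwwSwwvw => wvwwwSwwwvw => wvwwwwSwwwwvw => wvwwwwwwwwwvw

S => wSw   [S → w S w]
wSw => wvSvw   [S → v S v]
wvSvw => wvwSwvw   [S → w S w]
wvwSwvw => wvwwSwwvw   [S → w S w]
wvwwSwwvw => wvwwwSwwwvw   [S → w S w]
wvwwwSwwwvw => wvwwwwSwwwwvw   [S → w S w]
wvwwwwSwwwwvw => wvwwwwwwwwwvw   [S → w]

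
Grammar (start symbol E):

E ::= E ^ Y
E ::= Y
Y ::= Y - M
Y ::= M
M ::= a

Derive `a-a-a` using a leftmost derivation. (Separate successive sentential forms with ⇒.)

E⇒Y⇒Y-M⇒Y-M-M⇒M-M-M⇒a-M-M⇒a-a-M⇒a-a-a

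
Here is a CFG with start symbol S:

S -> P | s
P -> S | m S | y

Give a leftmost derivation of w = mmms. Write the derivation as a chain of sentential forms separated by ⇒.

S ⇒ P ⇒ mS ⇒ mP ⇒ mmS ⇒ mmP ⇒ mmmS ⇒ mmms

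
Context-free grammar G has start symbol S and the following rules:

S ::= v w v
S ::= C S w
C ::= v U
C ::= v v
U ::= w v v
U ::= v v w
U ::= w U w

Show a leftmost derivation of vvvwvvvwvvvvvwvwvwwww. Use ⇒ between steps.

S ⇒ CSw ⇒ vUSw ⇒ vvvwSw ⇒ vvvwCSww ⇒ vvvwvvSww ⇒ vvvwvvCSwww ⇒ vvvwvvvUSwww ⇒ vvvwvvvwvvSwww ⇒ vvvwvvvwvvCSwwww ⇒ vvvwvvvwvvvUSwwww ⇒ vvvwvvvwvvvvvwSwwww ⇒ vvvwvvvwvvvvvwvwvwwww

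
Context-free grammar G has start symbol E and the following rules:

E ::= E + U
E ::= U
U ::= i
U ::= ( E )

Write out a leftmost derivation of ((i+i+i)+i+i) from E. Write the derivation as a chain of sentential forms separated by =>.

E => U => (E) => (E+U) => (E+U+U) => (U+U+U) => ((E)+U+U) => ((E+U)+U+U) => ((E+U+U)+U+U) => ((U+U+U)+U+U) => ((i+U+U)+U+U) => ((i+i+U)+U+U) => ((i+i+i)+U+U) => ((i+i+i)+i+U) => ((i+i+i)+i+i)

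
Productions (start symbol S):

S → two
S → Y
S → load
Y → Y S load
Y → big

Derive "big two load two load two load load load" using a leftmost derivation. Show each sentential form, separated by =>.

S => Y => Y S load => Y S load S load => Y S load S load S load => Y S load S load S load S load => big S load S load S load S load => big two load S load S load S load => big two load two load S load S load => big two load two load two load S load => big two load two load two load load load

S => Y   [S → Y]
Y => Y S load   [Y → Y S load]
Y S load => Y S load S load   [Y → Y S load]
Y S load S load => Y S load S load S load   [Y → Y S load]
Y S load S load S load => Y S load S load S load S load   [Y → Y S load]
Y S load S load S load S load => big S load S load S load S load   [Y → big]
big S load S load S load S load => big two load S load S load S load   [S → two]
big two load S load S load S load => big two load two load S load S load   [S → two]
big two load two load S load S load => big two load two load two load S load   [S → two]
big two load two load two load S load => big two load two load two load load load   [S → load]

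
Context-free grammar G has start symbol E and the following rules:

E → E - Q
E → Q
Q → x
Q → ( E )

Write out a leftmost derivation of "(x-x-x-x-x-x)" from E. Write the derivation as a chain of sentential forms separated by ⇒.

E ⇒ Q   [E → Q]
Q ⇒ (E)   [Q → ( E )]
(E) ⇒ (E-Q)   [E → E - Q]
(E-Q) ⇒ (E-Q-Q)   [E → E - Q]
(E-Q-Q) ⇒ (E-Q-Q-Q)   [E → E - Q]
(E-Q-Q-Q) ⇒ (E-Q-Q-Q-Q)   [E → E - Q]
(E-Q-Q-Q-Q) ⇒ (E-Q-Q-Q-Q-Q)   [E → E - Q]
(E-Q-Q-Q-Q-Q) ⇒ (Q-Q-Q-Q-Q-Q)   [E → Q]
(Q-Q-Q-Q-Q-Q) ⇒ (x-Q-Q-Q-Q-Q)   [Q → x]
(x-Q-Q-Q-Q-Q) ⇒ (x-x-Q-Q-Q-Q)   [Q → x]
(x-x-Q-Q-Q-Q) ⇒ (x-x-x-Q-Q-Q)   [Q → x]
(x-x-x-Q-Q-Q) ⇒ (x-x-x-x-Q-Q)   [Q → x]
(x-x-x-x-Q-Q) ⇒ (x-x-x-x-x-Q)   [Q → x]
(x-x-x-x-x-Q) ⇒ (x-x-x-x-x-x)   [Q → x]

E⇒Q⇒(E)⇒(E-Q)⇒(E-Q-Q)⇒(E-Q-Q-Q)⇒(E-Q-Q-Q-Q)⇒(E-Q-Q-Q-Q-Q)⇒(Q-Q-Q-Q-Q-Q)⇒(x-Q-Q-Q-Q-Q)⇒(x-x-Q-Q-Q-Q)⇒(x-x-x-Q-Q-Q)⇒(x-x-x-x-Q-Q)⇒(x-x-x-x-x-Q)⇒(x-x-x-x-x-x)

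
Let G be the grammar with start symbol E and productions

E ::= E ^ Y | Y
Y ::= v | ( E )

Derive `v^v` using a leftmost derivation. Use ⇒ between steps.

E ⇒ E^Y   [E ::= E ^ Y]
E^Y ⇒ Y^Y   [E ::= Y]
Y^Y ⇒ v^Y   [Y ::= v]
v^Y ⇒ v^v   [Y ::= v]

E ⇒ E^Y ⇒ Y^Y ⇒ v^Y ⇒ v^v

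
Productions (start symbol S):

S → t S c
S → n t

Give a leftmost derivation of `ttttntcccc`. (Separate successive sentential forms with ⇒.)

S ⇒ tSc ⇒ ttScc ⇒ tttSccc ⇒ ttttScccc ⇒ ttttntcccc

S ⇒ tSc   [S → t S c]
tSc ⇒ ttScc   [S → t S c]
ttScc ⇒ tttSccc   [S → t S c]
tttSccc ⇒ ttttScccc   [S → t S c]
ttttScccc ⇒ ttttntcccc   [S → n t]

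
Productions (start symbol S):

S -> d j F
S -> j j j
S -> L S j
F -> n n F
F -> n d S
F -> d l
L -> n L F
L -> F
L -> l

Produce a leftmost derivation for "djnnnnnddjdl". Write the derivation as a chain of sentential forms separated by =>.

S => djF => djnnF => djnnnnF => djnnnnndS => djnnnnnddjF => djnnnnnddjdl

S => djF   [S -> d j F]
djF => djnnF   [F -> n n F]
djnnF => djnnnnF   [F -> n n F]
djnnnnF => djnnnnndS   [F -> n d S]
djnnnnndS => djnnnnnddjF   [S -> d j F]
djnnnnnddjF => djnnnnnddjdl   [F -> d l]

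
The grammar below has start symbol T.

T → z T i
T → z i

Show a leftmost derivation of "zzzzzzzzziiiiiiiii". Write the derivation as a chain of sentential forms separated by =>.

T => zTi   [T → z T i]
zTi => zzTii   [T → z T i]
zzTii => zzzTiii   [T → z T i]
zzzTiii => zzzzTiiii   [T → z T i]
zzzzTiiii => zzzzzTiiiii   [T → z T i]
zzzzzTiiiii => zzzzzzTiiiiii   [T → z T i]
zzzzzzTiiiiii => zzzzzzzTiiiiiii   [T → z T i]
zzzzzzzTiiiiiii => zzzzzzzzTiiiiiiii   [T → z T i]
zzzzzzzzTiiiiiiii => zzzzzzzzziiiiiiiii   [T → z i]

T => zTi => zzTii => zzzTiii => zzzzTiiii => zzzzzTiiiii => zzzzzzTiiiiii => zzzzzzzTiiiiiii => zzzzzzzzTiiiiiiii => zzzzzzzzziiiiiiiii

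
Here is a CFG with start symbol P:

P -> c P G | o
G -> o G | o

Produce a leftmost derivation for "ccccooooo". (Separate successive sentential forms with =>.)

P=>cPG=>ccPGG=>cccPGGG=>ccccPGGGG=>ccccoGGGG=>ccccooGGG=>ccccoooGG=>ccccooooG=>ccccooooo

P => cPG   [P -> c P G]
cPG => ccPGG   [P -> c P G]
ccPGG => cccPGGG   [P -> c P G]
cccPGGG => ccccPGGGG   [P -> c P G]
ccccPGGGG => ccccoGGGG   [P -> o]
ccccoGGGG => ccccooGGG   [G -> o]
ccccooGGG => ccccoooGG   [G -> o]
ccccoooGG => ccccooooG   [G -> o]
ccccooooG => ccccooooo   [G -> o]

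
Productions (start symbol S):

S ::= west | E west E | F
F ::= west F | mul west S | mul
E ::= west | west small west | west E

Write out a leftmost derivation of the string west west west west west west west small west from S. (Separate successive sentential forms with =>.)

S => E west E => west E west E => west west E west E => west west west E west E => west west west west E west E => west west west west west west E => west west west west west west west small west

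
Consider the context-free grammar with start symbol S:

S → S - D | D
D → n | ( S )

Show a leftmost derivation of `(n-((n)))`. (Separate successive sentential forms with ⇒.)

S ⇒ D ⇒ (S) ⇒ (S-D) ⇒ (D-D) ⇒ (n-D) ⇒ (n-(S)) ⇒ (n-(D)) ⇒ (n-((S))) ⇒ (n-((D))) ⇒ (n-((n)))

S ⇒ D   [S → D]
D ⇒ (S)   [D → ( S )]
(S) ⇒ (S-D)   [S → S - D]
(S-D) ⇒ (D-D)   [S → D]
(D-D) ⇒ (n-D)   [D → n]
(n-D) ⇒ (n-(S))   [D → ( S )]
(n-(S)) ⇒ (n-(D))   [S → D]
(n-(D)) ⇒ (n-((S)))   [D → ( S )]
(n-((S))) ⇒ (n-((D)))   [S → D]
(n-((D))) ⇒ (n-((n)))   [D → n]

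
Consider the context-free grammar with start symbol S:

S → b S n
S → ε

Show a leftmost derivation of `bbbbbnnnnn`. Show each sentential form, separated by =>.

S => bSn => bbSnn => bbbSnnn => bbbbSnnnn => bbbbbSnnnnn => bbbbbnnnnn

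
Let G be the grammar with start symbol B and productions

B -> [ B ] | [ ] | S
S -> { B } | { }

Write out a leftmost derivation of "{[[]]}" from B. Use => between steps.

B => S   [B -> S]
S => {B}   [S -> { B }]
{B} => {[B]}   [B -> [ B ]]
{[B]} => {[[]]}   [B -> [ ]]

B => S => {B} => {[B]} => {[[]]}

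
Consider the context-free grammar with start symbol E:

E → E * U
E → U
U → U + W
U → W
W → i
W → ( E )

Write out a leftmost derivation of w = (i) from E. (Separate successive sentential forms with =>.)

E => U => W => (E) => (U) => (W) => (i)

E => U   [E → U]
U => W   [U → W]
W => (E)   [W → ( E )]
(E) => (U)   [E → U]
(U) => (W)   [U → W]
(W) => (i)   [W → i]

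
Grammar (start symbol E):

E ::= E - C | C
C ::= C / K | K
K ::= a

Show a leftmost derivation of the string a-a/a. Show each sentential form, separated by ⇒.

E⇒E-C⇒C-C⇒K-C⇒a-C⇒a-C/K⇒a-K/K⇒a-a/K⇒a-a/a

E ⇒ E-C   [E ::= E - C]
E-C ⇒ C-C   [E ::= C]
C-C ⇒ K-C   [C ::= K]
K-C ⇒ a-C   [K ::= a]
a-C ⇒ a-C/K   [C ::= C / K]
a-C/K ⇒ a-K/K   [C ::= K]
a-K/K ⇒ a-a/K   [K ::= a]
a-a/K ⇒ a-a/a   [K ::= a]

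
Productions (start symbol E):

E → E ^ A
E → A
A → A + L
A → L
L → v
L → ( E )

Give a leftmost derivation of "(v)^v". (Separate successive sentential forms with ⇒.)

E ⇒ E^A ⇒ A^A ⇒ L^A ⇒ (E)^A ⇒ (A)^A ⇒ (L)^A ⇒ (v)^A ⇒ (v)^L ⇒ (v)^v

E ⇒ E^A   [E → E ^ A]
E^A ⇒ A^A   [E → A]
A^A ⇒ L^A   [A → L]
L^A ⇒ (E)^A   [L → ( E )]
(E)^A ⇒ (A)^A   [E → A]
(A)^A ⇒ (L)^A   [A → L]
(L)^A ⇒ (v)^A   [L → v]
(v)^A ⇒ (v)^L   [A → L]
(v)^L ⇒ (v)^v   [L → v]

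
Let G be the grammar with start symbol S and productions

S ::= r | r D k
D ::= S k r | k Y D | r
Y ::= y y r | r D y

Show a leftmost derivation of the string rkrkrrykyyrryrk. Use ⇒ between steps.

S ⇒ rDk   [S ::= r D k]
rDk ⇒ rkYDk   [D ::= k Y D]
rkYDk ⇒ rkrDyDk   [Y ::= r D y]
rkrDyDk ⇒ rkrkYDyDk   [D ::= k Y D]
rkrkYDyDk ⇒ rkrkrDyDyDk   [Y ::= r D y]
rkrkrDyDyDk ⇒ rkrkrryDyDk   [D ::= r]
rkrkrryDyDk ⇒ rkrkrrykYDyDk   [D ::= k Y D]
rkrkrrykYDyDk ⇒ rkrkrrykyyrDyDk   [Y ::= y y r]
rkrkrrykyyrDyDk ⇒ rkrkrrykyyrryDk   [D ::= r]
rkrkrrykyyrryDk ⇒ rkrkrrykyyrryrk   [D ::= r]

S ⇒ rDk ⇒ rkYDk ⇒ rkrDyDk ⇒ rkrkYDyDk ⇒ rkrkrDyDyDk ⇒ rkrkrryDyDk ⇒ rkrkrrykYDyDk ⇒ rkrkrrykyyrDyDk ⇒ rkrkrrykyyrryDk ⇒ rkrkrrykyyrryrk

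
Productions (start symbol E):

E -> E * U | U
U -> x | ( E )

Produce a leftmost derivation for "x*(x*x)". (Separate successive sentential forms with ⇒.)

E ⇒ E*U ⇒ U*U ⇒ x*U ⇒ x*(E) ⇒ x*(E*U) ⇒ x*(U*U) ⇒ x*(x*U) ⇒ x*(x*x)

E ⇒ E*U   [E -> E * U]
E*U ⇒ U*U   [E -> U]
U*U ⇒ x*U   [U -> x]
x*U ⇒ x*(E)   [U -> ( E )]
x*(E) ⇒ x*(E*U)   [E -> E * U]
x*(E*U) ⇒ x*(U*U)   [E -> U]
x*(U*U) ⇒ x*(x*U)   [U -> x]
x*(x*U) ⇒ x*(x*x)   [U -> x]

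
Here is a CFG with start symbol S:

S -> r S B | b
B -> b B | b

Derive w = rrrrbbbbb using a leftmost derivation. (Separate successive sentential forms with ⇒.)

S ⇒ rSB   [S -> r S B]
rSB ⇒ rrSBB   [S -> r S B]
rrSBB ⇒ rrrSBBB   [S -> r S B]
rrrSBBB ⇒ rrrrSBBBB   [S -> r S B]
rrrrSBBBB ⇒ rrrrbBBBB   [S -> b]
rrrrbBBBB ⇒ rrrrbbBBB   [B -> b]
rrrrbbBBB ⇒ rrrrbbbBB   [B -> b]
rrrrbbbBB ⇒ rrrrbbbbB   [B -> b]
rrrrbbbbB ⇒ rrrrbbbbb   [B -> b]

S ⇒ rSB ⇒ rrSBB ⇒ rrrSBBB ⇒ rrrrSBBBB ⇒ rrrrbBBBB ⇒ rrrrbbBBB ⇒ rrrrbbbBB ⇒ rrrrbbbbB ⇒ rrrrbbbbb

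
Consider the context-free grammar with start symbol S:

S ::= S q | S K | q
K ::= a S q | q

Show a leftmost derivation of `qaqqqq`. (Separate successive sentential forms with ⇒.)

S⇒SK⇒SKK⇒qKK⇒qaSqK⇒qaSqqK⇒qaqqqK⇒qaqqqq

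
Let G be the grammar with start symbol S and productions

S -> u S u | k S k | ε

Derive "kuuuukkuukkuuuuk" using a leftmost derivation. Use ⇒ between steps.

S ⇒ kSk   [S -> k S k]
kSk ⇒ kuSuk   [S -> u S u]
kuSuk ⇒ kuuSuuk   [S -> u S u]
kuuSuuk ⇒ kuuuSuuuk   [S -> u S u]
kuuuSuuuk ⇒ kuuuuSuuuuk   [S -> u S u]
kuuuuSuuuuk ⇒ kuuuukSkuuuuk   [S -> k S k]
kuuuukSkuuuuk ⇒ kuuuukkSkkuuuuk   [S -> k S k]
kuuuukkSkkuuuuk ⇒ kuuuukkuSukkuuuuk   [S -> u S u]
kuuuukkuSukkuuuuk ⇒ kuuuukkuukkuuuuk   [S -> ε]

S ⇒ kSk ⇒ kuSuk ⇒ kuuSuuk ⇒ kuuuSuuuk ⇒ kuuuuSuuuuk ⇒ kuuuukSkuuuuk ⇒ kuuuukkSkkuuuuk ⇒ kuuuukkuSukkuuuuk ⇒ kuuuukkuukkuuuuk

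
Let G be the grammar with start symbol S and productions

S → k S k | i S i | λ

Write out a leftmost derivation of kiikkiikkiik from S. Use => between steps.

S=>kSk=>kiSik=>kiiSiik=>kiikSkiik=>kiikkSkkiik=>kiikkiSikkiik=>kiikkiikkiik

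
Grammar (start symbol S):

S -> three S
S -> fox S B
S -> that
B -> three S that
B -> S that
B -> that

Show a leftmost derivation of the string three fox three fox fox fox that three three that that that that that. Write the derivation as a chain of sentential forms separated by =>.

S => three S   [S -> three S]
three S => three fox S B   [S -> fox S B]
three fox S B => three fox three S B   [S -> three S]
three fox three S B => three fox three fox S B B   [S -> fox S B]
three fox three fox S B B => three fox three fox fox S B B B   [S -> fox S B]
three fox three fox fox S B B B => three fox three fox fox fox S B B B B   [S -> fox S B]
three fox three fox fox fox S B B B B => three fox three fox fox fox that B B B B   [S -> that]
three fox three fox fox fox that B B B B => three fox three fox fox fox that S that B B B   [B -> S that]
three fox three fox fox fox that S that B B B => three fox three fox fox fox that three S that B B B   [S -> three S]
three fox three fox fox fox that three S that B B B => three fox three fox fox fox that three three S that B B B   [S -> three S]
three fox three fox fox fox that three three S that B B B => three fox three fox fox fox that three three that that B B B   [S -> that]
three fox three fox fox fox that three three that that B B B => three fox three fox fox fox that three three that that that B B   [B -> that]
three fox three fox fox fox that three three that that that B B => three fox three fox fox fox that three three that that that that B   [B -> that]
three fox three fox fox fox that three three that that that that B => three fox three fox fox fox that three three that that that that that   [B -> that]

S => three S => three fox S B => three fox three S B => three fox three fox S B B => three fox three fox fox S B B B => three fox three fox fox fox S B B B B => three fox three fox fox fox that B B B B => three fox three fox fox fox that S that B B B => three fox three fox fox fox that three S that B B B => three fox three fox fox fox that three three S that B B B => three fox three fox fox fox that three three that that B B B => three fox three fox fox fox that three three that that that B B => three fox three fox fox fox that three three that that that that B => three fox three fox fox fox that three three that that that that that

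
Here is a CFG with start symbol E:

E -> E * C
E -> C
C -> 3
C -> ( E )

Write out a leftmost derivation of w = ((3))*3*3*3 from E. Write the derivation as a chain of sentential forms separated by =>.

E=>E*C=>E*C*C=>E*C*C*C=>C*C*C*C=>(E)*C*C*C=>(C)*C*C*C=>((E))*C*C*C=>((C))*C*C*C=>((3))*C*C*C=>((3))*3*C*C=>((3))*3*3*C=>((3))*3*3*3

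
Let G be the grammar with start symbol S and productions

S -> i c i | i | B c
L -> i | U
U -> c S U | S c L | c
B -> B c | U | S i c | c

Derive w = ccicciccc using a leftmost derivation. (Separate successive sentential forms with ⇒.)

S ⇒ Bc ⇒ Bcc ⇒ Siccc ⇒ Bciccc ⇒ Sicciccc ⇒ Bcicciccc ⇒ Ucicciccc ⇒ ccicciccc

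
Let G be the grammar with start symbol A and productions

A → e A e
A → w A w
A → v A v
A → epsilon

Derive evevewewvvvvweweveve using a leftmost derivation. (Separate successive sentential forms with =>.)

A => eAe   [A → e A e]
eAe => evAve   [A → v A v]
evAve => eveAeve   [A → e A e]
eveAeve => evevAveve   [A → v A v]
evevAveve => eveveAeveve   [A → e A e]
eveveAeveve => evevewAweveve   [A → w A w]
evevewAweveve => eveveweAeweveve   [A → e A e]
eveveweAeweveve => evevewewAweweveve   [A → w A w]
evevewewAweweveve => evevewewvAvweweveve   [A → v A v]
evevewewvAvweweveve => evevewewvvAvvweweveve   [A → v A v]
evevewewvvAvvweweveve => evevewewvvvvweweveve   [A → epsilon]

A => eAe => evAve => eveAeve => evevAveve => eveveAeveve => evevewAweveve => eveveweAeweveve => evevewewAweweveve => evevewewvAvweweveve => evevewewvvAvvweweveve => evevewewvvvvweweveve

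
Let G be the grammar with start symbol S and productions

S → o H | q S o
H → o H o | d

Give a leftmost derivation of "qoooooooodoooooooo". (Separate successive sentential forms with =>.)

S=>qSo=>qoHo=>qooHoo=>qoooHooo=>qooooHoooo=>qoooooHooooo=>qooooooHoooooo=>qoooooooHooooooo=>qooooooooHoooooooo=>qoooooooodoooooooo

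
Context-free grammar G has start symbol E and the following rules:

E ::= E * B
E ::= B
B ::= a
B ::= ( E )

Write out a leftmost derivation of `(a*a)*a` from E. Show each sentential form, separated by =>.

E => E*B   [E ::= E * B]
E*B => B*B   [E ::= B]
B*B => (E)*B   [B ::= ( E )]
(E)*B => (E*B)*B   [E ::= E * B]
(E*B)*B => (B*B)*B   [E ::= B]
(B*B)*B => (a*B)*B   [B ::= a]
(a*B)*B => (a*a)*B   [B ::= a]
(a*a)*B => (a*a)*a   [B ::= a]

E=>E*B=>B*B=>(E)*B=>(E*B)*B=>(B*B)*B=>(a*B)*B=>(a*a)*B=>(a*a)*a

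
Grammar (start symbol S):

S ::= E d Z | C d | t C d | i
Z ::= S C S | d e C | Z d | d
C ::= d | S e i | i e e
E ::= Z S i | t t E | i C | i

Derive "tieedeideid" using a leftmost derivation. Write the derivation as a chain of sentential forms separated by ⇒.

S ⇒ Cd ⇒ Seid ⇒ Cdeid ⇒ Seideid ⇒ tCdeideid ⇒ tieedeideid

S ⇒ Cd   [S ::= C d]
Cd ⇒ Seid   [C ::= S e i]
Seid ⇒ Cdeid   [S ::= C d]
Cdeid ⇒ Seideid   [C ::= S e i]
Seideid ⇒ tCdeideid   [S ::= t C d]
tCdeideid ⇒ tieedeideid   [C ::= i e e]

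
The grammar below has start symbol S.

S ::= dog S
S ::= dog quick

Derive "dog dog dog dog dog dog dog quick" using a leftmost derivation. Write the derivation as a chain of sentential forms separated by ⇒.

S ⇒ dog S   [S ::= dog S]
dog S ⇒ dog dog S   [S ::= dog S]
dog dog S ⇒ dog dog dog S   [S ::= dog S]
dog dog dog S ⇒ dog dog dog dog S   [S ::= dog S]
dog dog dog dog S ⇒ dog dog dog dog dog S   [S ::= dog S]
dog dog dog dog dog S ⇒ dog dog dog dog dog dog S   [S ::= dog S]
dog dog dog dog dog dog S ⇒ dog dog dog dog dog dog dog quick   [S ::= dog quick]

S ⇒ dog S ⇒ dog dog S ⇒ dog dog dog S ⇒ dog dog dog dog S ⇒ dog dog dog dog dog S ⇒ dog dog dog dog dog dog S ⇒ dog dog dog dog dog dog dog quick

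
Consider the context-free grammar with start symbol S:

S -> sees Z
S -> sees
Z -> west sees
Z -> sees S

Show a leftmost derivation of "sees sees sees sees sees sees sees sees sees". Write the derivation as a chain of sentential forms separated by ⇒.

S ⇒ sees Z ⇒ sees sees S ⇒ sees sees sees Z ⇒ sees sees sees sees S ⇒ sees sees sees sees sees Z ⇒ sees sees sees sees sees sees S ⇒ sees sees sees sees sees sees sees Z ⇒ sees sees sees sees sees sees sees sees S ⇒ sees sees sees sees sees sees sees sees sees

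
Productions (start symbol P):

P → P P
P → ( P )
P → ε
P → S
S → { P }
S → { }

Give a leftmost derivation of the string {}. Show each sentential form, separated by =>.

P => PP   [P → P P]
PP => PPP   [P → P P]
PPP => PPPP   [P → P P]
PPPP => PPPPP   [P → P P]
PPPPP => SPPPP   [P → S]
SPPPP => {}PPPP   [S → { }]
{}PPPP => {}PPP   [P → ε]
{}PPP => {}PP   [P → ε]
{}PP => {}P   [P → ε]
{}P => {}   [P → ε]

P => PP => PPP => PPPP => PPPPP => SPPPP => {}PPPP => {}PPP => {}PP => {}P => {}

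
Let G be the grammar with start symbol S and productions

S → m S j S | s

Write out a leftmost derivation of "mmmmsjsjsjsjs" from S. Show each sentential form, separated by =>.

S => mSjS   [S → m S j S]
mSjS => mmSjSjS   [S → m S j S]
mmSjSjS => mmmSjSjSjS   [S → m S j S]
mmmSjSjSjS => mmmmSjSjSjSjS   [S → m S j S]
mmmmSjSjSjSjS => mmmmsjSjSjSjS   [S → s]
mmmmsjSjSjSjS => mmmmsjsjSjSjS   [S → s]
mmmmsjsjSjSjS => mmmmsjsjsjSjS   [S → s]
mmmmsjsjsjSjS => mmmmsjsjsjsjS   [S → s]
mmmmsjsjsjsjS => mmmmsjsjsjsjs   [S → s]

S => mSjS => mmSjSjS => mmmSjSjSjS => mmmmSjSjSjSjS => mmmmsjSjSjSjS => mmmmsjsjSjSjS => mmmmsjsjsjSjS => mmmmsjsjsjsjS => mmmmsjsjsjsjs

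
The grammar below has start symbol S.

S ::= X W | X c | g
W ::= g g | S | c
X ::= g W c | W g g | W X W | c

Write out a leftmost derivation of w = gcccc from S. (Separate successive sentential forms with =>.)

S => XW => gWcW => gScW => gXccW => gcccW => gcccc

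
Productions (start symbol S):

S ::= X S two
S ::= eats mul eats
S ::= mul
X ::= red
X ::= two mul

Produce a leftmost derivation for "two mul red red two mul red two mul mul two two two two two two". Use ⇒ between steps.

S ⇒ X S two ⇒ two mul S two ⇒ two mul X S two two ⇒ two mul red S two two ⇒ two mul red X S two two two ⇒ two mul red red S two two two ⇒ two mul red red X S two two two two ⇒ two mul red red two mul S two two two two ⇒ two mul red red two mul X S two two two two two ⇒ two mul red red two mul red S two two two two two ⇒ two mul red red two mul red X S two two two two two two ⇒ two mul red red two mul red two mul S two two two two two two ⇒ two mul red red two mul red two mul mul two two two two two two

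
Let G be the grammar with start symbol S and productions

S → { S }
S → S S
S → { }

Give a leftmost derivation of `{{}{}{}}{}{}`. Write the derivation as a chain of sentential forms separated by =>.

S => SS   [S → S S]
SS => SSS   [S → S S]
SSS => {S}SS   [S → { S }]
{S}SS => {SS}SS   [S → S S]
{SS}SS => {SSS}SS   [S → S S]
{SSS}SS => {{}SS}SS   [S → { }]
{{}SS}SS => {{}{}S}SS   [S → { }]
{{}{}S}SS => {{}{}{}}SS   [S → { }]
{{}{}{}}SS => {{}{}{}}{}S   [S → { }]
{{}{}{}}{}S => {{}{}{}}{}{}   [S → { }]

S => SS => SSS => {S}SS => {SS}SS => {SSS}SS => {{}SS}SS => {{}{}S}SS => {{}{}{}}SS => {{}{}{}}{}S => {{}{}{}}{}{}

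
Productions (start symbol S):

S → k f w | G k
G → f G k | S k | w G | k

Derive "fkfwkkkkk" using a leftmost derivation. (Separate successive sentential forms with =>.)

S => Gk => fGkk => fSkkk => fGkkkk => fSkkkkk => fkfwkkkkk

S => Gk   [S → G k]
Gk => fGkk   [G → f G k]
fGkk => fSkkk   [G → S k]
fSkkk => fGkkkk   [S → G k]
fGkkkk => fSkkkkk   [G → S k]
fSkkkkk => fkfwkkkkk   [S → k f w]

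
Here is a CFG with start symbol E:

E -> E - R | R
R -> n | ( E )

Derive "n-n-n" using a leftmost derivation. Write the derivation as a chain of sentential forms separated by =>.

E => E-R => E-R-R => R-R-R => n-R-R => n-n-R => n-n-n

E => E-R   [E -> E - R]
E-R => E-R-R   [E -> E - R]
E-R-R => R-R-R   [E -> R]
R-R-R => n-R-R   [R -> n]
n-R-R => n-n-R   [R -> n]
n-n-R => n-n-n   [R -> n]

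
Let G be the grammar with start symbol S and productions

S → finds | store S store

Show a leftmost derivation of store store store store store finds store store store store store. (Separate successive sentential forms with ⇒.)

S ⇒ store S store ⇒ store store S store store ⇒ store store store S store store store ⇒ store store store store S store store store store ⇒ store store store store store S store store store store store ⇒ store store store store store finds store store store store store

S ⇒ store S store   [S → store S store]
store S store ⇒ store store S store store   [S → store S store]
store store S store store ⇒ store store store S store store store   [S → store S store]
store store store S store store store ⇒ store store store store S store store store store   [S → store S store]
store store store store S store store store store ⇒ store store store store store S store store store store store   [S → store S store]
store store store store store S store store store store store ⇒ store store store store store finds store store store store store   [S → finds]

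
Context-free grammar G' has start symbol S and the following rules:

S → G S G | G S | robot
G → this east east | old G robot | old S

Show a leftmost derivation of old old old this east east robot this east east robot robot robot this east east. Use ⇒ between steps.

S ⇒ G S G ⇒ old G robot S G ⇒ old old G robot robot S G ⇒ old old old S robot robot S G ⇒ old old old G S G robot robot S G ⇒ old old old this east east S G robot robot S G ⇒ old old old this east east robot G robot robot S G ⇒ old old old this east east robot this east east robot robot S G ⇒ old old old this east east robot this east east robot robot robot G ⇒ old old old this east east robot this east east robot robot robot this east east

S ⇒ G S G   [S → G S G]
G S G ⇒ old G robot S G   [G → old G robot]
old G robot S G ⇒ old old G robot robot S G   [G → old G robot]
old old G robot robot S G ⇒ old old old S robot robot S G   [G → old S]
old old old S robot robot S G ⇒ old old old G S G robot robot S G   [S → G S G]
old old old G S G robot robot S G ⇒ old old old this east east S G robot robot S G   [G → this east east]
old old old this east east S G robot robot S G ⇒ old old old this east east robot G robot robot S G   [S → robot]
old old old this east east robot G robot robot S G ⇒ old old old this east east robot this east east robot robot S G   [G → this east east]
old old old this east east robot this east east robot robot S G ⇒ old old old this east east robot this east east robot robot robot G   [S → robot]
old old old this east east robot this east east robot robot robot G ⇒ old old old this east east robot this east east robot robot robot this east east   [G → this east east]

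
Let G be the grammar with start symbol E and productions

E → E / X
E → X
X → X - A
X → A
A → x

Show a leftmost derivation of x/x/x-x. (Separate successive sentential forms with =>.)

E => E/X => E/X/X => X/X/X => A/X/X => x/X/X => x/A/X => x/x/X => x/x/X-A => x/x/A-A => x/x/x-A => x/x/x-x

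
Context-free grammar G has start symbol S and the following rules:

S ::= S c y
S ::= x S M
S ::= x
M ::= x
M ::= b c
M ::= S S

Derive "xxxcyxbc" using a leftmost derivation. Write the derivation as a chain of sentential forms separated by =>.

S=>xSM=>xxSMM=>xxScyMM=>xxxcyMM=>xxxcyxM=>xxxcyxbc

S => xSM   [S ::= x S M]
xSM => xxSMM   [S ::= x S M]
xxSMM => xxScyMM   [S ::= S c y]
xxScyMM => xxxcyMM   [S ::= x]
xxxcyMM => xxxcyxM   [M ::= x]
xxxcyxM => xxxcyxbc   [M ::= b c]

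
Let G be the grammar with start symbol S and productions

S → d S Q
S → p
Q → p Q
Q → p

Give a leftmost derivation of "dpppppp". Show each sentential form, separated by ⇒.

S⇒dSQ⇒dpQ⇒dppQ⇒dpppQ⇒dppppQ⇒dpppppQ⇒dpppppp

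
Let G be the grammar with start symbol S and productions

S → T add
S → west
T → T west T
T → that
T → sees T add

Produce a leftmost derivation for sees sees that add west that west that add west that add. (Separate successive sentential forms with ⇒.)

S ⇒ T add ⇒ T west T add ⇒ sees T add west T add ⇒ sees T west T add west T add ⇒ sees T west T west T add west T add ⇒ sees sees T add west T west T add west T add ⇒ sees sees that add west T west T add west T add ⇒ sees sees that add west that west T add west T add ⇒ sees sees that add west that west that add west T add ⇒ sees sees that add west that west that add west that add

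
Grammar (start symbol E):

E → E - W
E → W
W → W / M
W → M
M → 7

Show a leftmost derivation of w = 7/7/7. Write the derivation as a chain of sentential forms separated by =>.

E=>W=>W/M=>W/M/M=>M/M/M=>7/M/M=>7/7/M=>7/7/7

E => W   [E → W]
W => W/M   [W → W / M]
W/M => W/M/M   [W → W / M]
W/M/M => M/M/M   [W → M]
M/M/M => 7/M/M   [M → 7]
7/M/M => 7/7/M   [M → 7]
7/7/M => 7/7/7   [M → 7]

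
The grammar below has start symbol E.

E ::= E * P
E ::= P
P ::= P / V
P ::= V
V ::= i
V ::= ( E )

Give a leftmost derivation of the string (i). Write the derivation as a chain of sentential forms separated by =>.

E=>P=>V=>(E)=>(P)=>(V)=>(i)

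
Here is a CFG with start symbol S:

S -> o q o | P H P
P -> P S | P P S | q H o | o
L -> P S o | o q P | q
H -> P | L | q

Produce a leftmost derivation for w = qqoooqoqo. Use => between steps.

S => PHP => PPSHP => qHoPSHP => qLoPSHP => qqoPSHP => qqooSHP => qqoooqoHP => qqoooqoqP => qqoooqoqo

S => PHP   [S -> P H P]
PHP => PPSHP   [P -> P P S]
PPSHP => qHoPSHP   [P -> q H o]
qHoPSHP => qLoPSHP   [H -> L]
qLoPSHP => qqoPSHP   [L -> q]
qqoPSHP => qqooSHP   [P -> o]
qqooSHP => qqoooqoHP   [S -> o q o]
qqoooqoHP => qqoooqoqP   [H -> q]
qqoooqoqP => qqoooqoqo   [P -> o]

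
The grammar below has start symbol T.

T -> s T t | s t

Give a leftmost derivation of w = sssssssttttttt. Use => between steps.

T => sTt   [T -> s T t]
sTt => ssTtt   [T -> s T t]
ssTtt => sssTttt   [T -> s T t]
sssTttt => ssssTtttt   [T -> s T t]
ssssTtttt => sssssTttttt   [T -> s T t]
sssssTttttt => ssssssTtttttt   [T -> s T t]
ssssssTtttttt => sssssssttttttt   [T -> s t]

T => sTt => ssTtt => sssTttt => ssssTtttt => sssssTttttt => ssssssTtttttt => sssssssttttttt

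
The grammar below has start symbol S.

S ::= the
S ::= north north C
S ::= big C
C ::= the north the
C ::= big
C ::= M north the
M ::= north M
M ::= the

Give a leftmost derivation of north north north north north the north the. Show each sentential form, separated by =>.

S => north north C => north north M north the => north north north M north the => north north north north M north the => north north north north north M north the => north north north north north the north the

S => north north C   [S ::= north north C]
north north C => north north M north the   [C ::= M north the]
north north M north the => north north north M north the   [M ::= north M]
north north north M north the => north north north north M north the   [M ::= north M]
north north north north M north the => north north north north north M north the   [M ::= north M]
north north north north north M north the => north north north north north the north the   [M ::= the]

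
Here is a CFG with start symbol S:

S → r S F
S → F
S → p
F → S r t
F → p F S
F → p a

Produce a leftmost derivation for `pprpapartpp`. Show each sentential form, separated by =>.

S => F   [S → F]
F => pFS   [F → p F S]
pFS => ppFSS   [F → p F S]
ppFSS => ppSrtSS   [F → S r t]
ppSrtSS => pprSFrtSS   [S → r S F]
pprSFrtSS => pprFFrtSS   [S → F]
pprFFrtSS => pprpaFrtSS   [F → p a]
pprpaFrtSS => pprpapartSS   [F → p a]
pprpapartSS => pprpapartpS   [S → p]
pprpapartpS => pprpapartpp   [S → p]

S => F => pFS => ppFSS => ppSrtSS => pprSFrtSS => pprFFrtSS => pprpaFrtSS => pprpapartSS => pprpapartpS => pprpapartpp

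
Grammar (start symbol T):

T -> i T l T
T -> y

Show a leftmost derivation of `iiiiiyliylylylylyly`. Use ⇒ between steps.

T⇒iTlT⇒iiTlTlT⇒iiiTlTlTlT⇒iiiiTlTlTlTlT⇒iiiiiTlTlTlTlTlT⇒iiiiiylTlTlTlTlT⇒iiiiiyliTlTlTlTlTlT⇒iiiiiyliylTlTlTlTlT⇒iiiiiyliylylTlTlTlT⇒iiiiiyliylylylTlTlT⇒iiiiiyliylylylylTlT⇒iiiiiyliylylylylylT⇒iiiiiyliylylylylyly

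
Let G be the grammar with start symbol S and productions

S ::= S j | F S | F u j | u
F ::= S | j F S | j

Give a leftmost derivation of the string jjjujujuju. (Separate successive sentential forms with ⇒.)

S ⇒ FS   [S ::= F S]
FS ⇒ jFSS   [F ::= j F S]
jFSS ⇒ jjSS   [F ::= j]
jjSS ⇒ jjSjS   [S ::= S j]
jjSjS ⇒ jjFSjS   [S ::= F S]
jjFSjS ⇒ jjjFSSjS   [F ::= j F S]
jjjFSSjS ⇒ jjjSSSjS   [F ::= S]
jjjSSSjS ⇒ jjjuSSjS   [S ::= u]
jjjuSSjS ⇒ jjjuFujSjS   [S ::= F u j]
jjjuFujSjS ⇒ jjjujujSjS   [F ::= j]
jjjujujSjS ⇒ jjjujujujS   [S ::= u]
jjjujujujS ⇒ jjjujujuju   [S ::= u]

S ⇒ FS ⇒ jFSS ⇒ jjSS ⇒ jjSjS ⇒ jjFSjS ⇒ jjjFSSjS ⇒ jjjSSSjS ⇒ jjjuSSjS ⇒ jjjuFujSjS ⇒ jjjujujSjS ⇒ jjjujujujS ⇒ jjjujujuju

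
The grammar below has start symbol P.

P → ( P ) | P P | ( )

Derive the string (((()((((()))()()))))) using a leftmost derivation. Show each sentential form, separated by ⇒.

P ⇒ (P) ⇒ ((P)) ⇒ (((P))) ⇒ (((PP))) ⇒ (((()P))) ⇒ (((()(P)))) ⇒ (((()((P))))) ⇒ (((()((PP))))) ⇒ (((()((PPP))))) ⇒ (((()(((P)PP))))) ⇒ (((()((((P))PP))))) ⇒ (((()((((()))PP))))) ⇒ (((()((((()))()P))))) ⇒ (((()((((()))()())))))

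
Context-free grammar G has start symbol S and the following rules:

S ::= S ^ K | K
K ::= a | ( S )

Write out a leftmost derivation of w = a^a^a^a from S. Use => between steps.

S => S^K   [S ::= S ^ K]
S^K => S^K^K   [S ::= S ^ K]
S^K^K => S^K^K^K   [S ::= S ^ K]
S^K^K^K => K^K^K^K   [S ::= K]
K^K^K^K => a^K^K^K   [K ::= a]
a^K^K^K => a^a^K^K   [K ::= a]
a^a^K^K => a^a^a^K   [K ::= a]
a^a^a^K => a^a^a^a   [K ::= a]

S=>S^K=>S^K^K=>S^K^K^K=>K^K^K^K=>a^K^K^K=>a^a^K^K=>a^a^a^K=>a^a^a^a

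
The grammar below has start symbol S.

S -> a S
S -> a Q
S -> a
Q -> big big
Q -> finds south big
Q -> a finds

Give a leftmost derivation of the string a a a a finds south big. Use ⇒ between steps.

S ⇒ a S ⇒ a a S ⇒ a a a S ⇒ a a a a Q ⇒ a a a a finds south big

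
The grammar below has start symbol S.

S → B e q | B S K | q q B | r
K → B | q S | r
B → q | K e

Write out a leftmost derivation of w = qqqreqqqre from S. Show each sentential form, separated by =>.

S => qqB   [S → q q B]
qqB => qqKe   [B → K e]
qqKe => qqqSe   [K → q S]
qqqSe => qqqBSKe   [S → B S K]
qqqBSKe => qqqKeSKe   [B → K e]
qqqKeSKe => qqqreSKe   [K → r]
qqqreSKe => qqqreqqBKe   [S → q q B]
qqqreqqBKe => qqqreqqqKe   [B → q]
qqqreqqqKe => qqqreqqqre   [K → r]

S => qqB => qqKe => qqqSe => qqqBSKe => qqqKeSKe => qqqreSKe => qqqreqqBKe => qqqreqqqKe => qqqreqqqre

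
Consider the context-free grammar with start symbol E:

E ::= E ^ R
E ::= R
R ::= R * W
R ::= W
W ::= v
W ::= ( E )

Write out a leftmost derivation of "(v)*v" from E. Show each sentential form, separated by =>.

E => R   [E ::= R]
R => R*W   [R ::= R * W]
R*W => W*W   [R ::= W]
W*W => (E)*W   [W ::= ( E )]
(E)*W => (R)*W   [E ::= R]
(R)*W => (W)*W   [R ::= W]
(W)*W => (v)*W   [W ::= v]
(v)*W => (v)*v   [W ::= v]

E=>R=>R*W=>W*W=>(E)*W=>(R)*W=>(W)*W=>(v)*W=>(v)*v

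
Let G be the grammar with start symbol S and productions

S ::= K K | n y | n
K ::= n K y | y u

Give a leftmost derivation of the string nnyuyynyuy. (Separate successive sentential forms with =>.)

S => KK => nKyK => nnKyyK => nnyuyyK => nnyuyynKy => nnyuyynyuy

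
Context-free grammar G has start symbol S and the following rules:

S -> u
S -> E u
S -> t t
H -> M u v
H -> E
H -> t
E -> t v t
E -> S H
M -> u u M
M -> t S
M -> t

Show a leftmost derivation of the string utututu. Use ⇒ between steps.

S ⇒ Eu   [S -> E u]
Eu ⇒ SHu   [E -> S H]
SHu ⇒ EuHu   [S -> E u]
EuHu ⇒ SHuHu   [E -> S H]
SHuHu ⇒ EuHuHu   [S -> E u]
EuHuHu ⇒ SHuHuHu   [E -> S H]
SHuHuHu ⇒ uHuHuHu   [S -> u]
uHuHuHu ⇒ utuHuHu   [H -> t]
utuHuHu ⇒ ututuHu   [H -> t]
ututuHu ⇒ utututu   [H -> t]

S ⇒ Eu ⇒ SHu ⇒ EuHu ⇒ SHuHu ⇒ EuHuHu ⇒ SHuHuHu ⇒ uHuHuHu ⇒ utuHuHu ⇒ ututuHu ⇒ utututu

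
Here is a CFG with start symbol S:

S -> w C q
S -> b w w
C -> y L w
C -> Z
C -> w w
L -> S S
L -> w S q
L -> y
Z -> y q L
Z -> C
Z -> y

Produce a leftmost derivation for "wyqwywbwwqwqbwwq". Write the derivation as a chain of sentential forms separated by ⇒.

S ⇒ wCq ⇒ wZq ⇒ wyqLq ⇒ wyqSSq ⇒ wyqwCqSq ⇒ wyqwyLwqSq ⇒ wyqwywSqwqSq ⇒ wyqwywbwwqwqSq ⇒ wyqwywbwwqwqbwwq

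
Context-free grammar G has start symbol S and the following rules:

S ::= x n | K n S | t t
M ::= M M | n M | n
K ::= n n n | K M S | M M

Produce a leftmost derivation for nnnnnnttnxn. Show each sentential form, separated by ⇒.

S ⇒ KnS   [S ::= K n S]
KnS ⇒ KMSnS   [K ::= K M S]
KMSnS ⇒ nnnMSnS   [K ::= n n n]
nnnMSnS ⇒ nnnMMSnS   [M ::= M M]
nnnMMSnS ⇒ nnnnMMSnS   [M ::= n M]
nnnnMMSnS ⇒ nnnnnMSnS   [M ::= n]
nnnnnMSnS ⇒ nnnnnnSnS   [M ::= n]
nnnnnnSnS ⇒ nnnnnnttnS   [S ::= t t]
nnnnnnttnS ⇒ nnnnnnttnxn   [S ::= x n]

S ⇒ KnS ⇒ KMSnS ⇒ nnnMSnS ⇒ nnnMMSnS ⇒ nnnnMMSnS ⇒ nnnnnMSnS ⇒ nnnnnnSnS ⇒ nnnnnnttnS ⇒ nnnnnnttnxn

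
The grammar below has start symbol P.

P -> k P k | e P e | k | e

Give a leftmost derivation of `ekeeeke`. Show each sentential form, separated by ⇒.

P ⇒ ePe ⇒ ekPke ⇒ ekePeke ⇒ ekeeeke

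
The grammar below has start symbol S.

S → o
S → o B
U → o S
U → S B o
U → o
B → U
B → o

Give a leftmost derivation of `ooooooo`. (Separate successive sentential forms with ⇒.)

S ⇒ oB   [S → o B]
oB ⇒ oU   [B → U]
oU ⇒ oSBo   [U → S B o]
oSBo ⇒ ooBBo   [S → o B]
ooBBo ⇒ ooUBo   [B → U]
ooUBo ⇒ oooBo   [U → o]
oooBo ⇒ oooUo   [B → U]
oooUo ⇒ oooSBoo   [U → S B o]
oooSBoo ⇒ ooooBoo   [S → o]
ooooBoo ⇒ ooooooo   [B → o]

S ⇒ oB ⇒ oU ⇒ oSBo ⇒ ooBBo ⇒ ooUBo ⇒ oooBo ⇒ oooUo ⇒ oooSBoo ⇒ ooooBoo ⇒ ooooooo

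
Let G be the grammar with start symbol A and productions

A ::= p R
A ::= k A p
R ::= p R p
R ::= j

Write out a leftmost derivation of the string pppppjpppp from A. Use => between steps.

A=>pR=>ppRp=>pppRpp=>ppppRppp=>pppppRpppp=>pppppjpppp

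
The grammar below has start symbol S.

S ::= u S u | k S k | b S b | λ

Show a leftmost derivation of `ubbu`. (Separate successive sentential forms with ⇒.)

S ⇒ uSu ⇒ ubSbu ⇒ ubbu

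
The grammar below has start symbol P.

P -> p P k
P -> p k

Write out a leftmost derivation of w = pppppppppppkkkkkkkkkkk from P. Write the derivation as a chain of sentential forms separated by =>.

P => pPk => ppPkk => pppPkkk => ppppPkkkk => pppppPkkkkk => ppppppPkkkkkk => pppppppPkkkkkkk => ppppppppPkkkkkkkk => pppppppppPkkkkkkkkk => ppppppppppPkkkkkkkkkk => pppppppppppkkkkkkkkkkk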